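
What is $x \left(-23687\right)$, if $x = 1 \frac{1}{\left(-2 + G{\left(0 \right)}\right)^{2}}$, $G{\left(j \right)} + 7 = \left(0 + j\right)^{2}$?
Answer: $- \frac{23687}{81} \approx -292.43$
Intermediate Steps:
$G{\left(j \right)} = -7 + j^{2}$ ($G{\left(j \right)} = -7 + \left(0 + j\right)^{2} = -7 + j^{2}$)
$x = \frac{1}{81}$ ($x = 1 \frac{1}{\left(-2 - \left(7 - 0^{2}\right)\right)^{2}} = 1 \frac{1}{\left(-2 + \left(-7 + 0\right)\right)^{2}} = 1 \frac{1}{\left(-2 - 7\right)^{2}} = 1 \frac{1}{\left(-9\right)^{2}} = 1 \cdot \frac{1}{81} = \frac{1}{81} \approx 0.012346$)
$x \left(-23687\right) = \frac{1}{81} \left(-23687\right) = - \frac{23687}{81}$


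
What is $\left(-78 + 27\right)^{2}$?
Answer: $2601$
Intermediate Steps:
$\left(-78 + 27\right)^{2} = \left(-51\right)^{2} = 2601$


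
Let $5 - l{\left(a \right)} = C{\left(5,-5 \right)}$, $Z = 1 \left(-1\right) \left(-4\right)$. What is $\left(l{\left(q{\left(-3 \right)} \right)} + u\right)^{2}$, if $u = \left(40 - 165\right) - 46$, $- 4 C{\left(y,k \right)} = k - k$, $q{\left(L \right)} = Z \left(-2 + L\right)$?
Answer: $27556$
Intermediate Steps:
$Z = 4$ ($Z = \left(-1\right) \left(-4\right) = 4$)
$q{\left(L \right)} = -8 + 4 L$ ($q{\left(L \right)} = 4 \left(-2 + L\right) = -8 + 4 L$)
$C{\left(y,k \right)} = 0$ ($C{\left(y,k \right)} = - \frac{k - k}{4} = \left(- \frac{1}{4}\right) 0 = 0$)
$l{\left(a \right)} = 5$ ($l{\left(a \right)} = 5 - 0 = 5 + 0 = 5$)
$u = -171$ ($u = -125 - 46 = -171$)
$\left(l{\left(q{\left(-3 \right)} \right)} + u\right)^{2} = \left(5 - 171\right)^{2} = \left(-166\right)^{2} = 27556$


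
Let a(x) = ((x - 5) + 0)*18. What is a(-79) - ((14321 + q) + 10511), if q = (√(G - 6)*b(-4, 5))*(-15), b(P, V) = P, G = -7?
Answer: -26344 - 60*I*√13 ≈ -26344.0 - 216.33*I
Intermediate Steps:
a(x) = -90 + 18*x (a(x) = ((-5 + x) + 0)*18 = (-5 + x)*18 = -90 + 18*x)
q = 60*I*√13 (q = (√(-7 - 6)*(-4))*(-15) = (√(-13)*(-4))*(-15) = ((I*√13)*(-4))*(-15) = -4*I*√13*(-15) = 60*I*√13 ≈ 216.33*I)
a(-79) - ((14321 + q) + 10511) = (-90 + 18*(-79)) - ((14321 + 60*I*√13) + 10511) = (-90 - 1422) - (24832 + 60*I*√13) = -1512 + (-24832 - 60*I*√13) = -26344 - 60*I*√13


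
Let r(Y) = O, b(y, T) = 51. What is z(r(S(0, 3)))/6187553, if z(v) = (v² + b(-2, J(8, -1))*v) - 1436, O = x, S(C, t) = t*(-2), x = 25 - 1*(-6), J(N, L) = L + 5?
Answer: 1106/6187553 ≈ 0.00017875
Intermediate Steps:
J(N, L) = 5 + L
x = 31 (x = 25 + 6 = 31)
S(C, t) = -2*t
O = 31
r(Y) = 31
z(v) = -1436 + v² + 51*v (z(v) = (v² + 51*v) - 1436 = -1436 + v² + 51*v)
z(r(S(0, 3)))/6187553 = (-1436 + 31² + 51*31)/6187553 = (-1436 + 961 + 1581)*(1/6187553) = 1106*(1/6187553) = 1106/6187553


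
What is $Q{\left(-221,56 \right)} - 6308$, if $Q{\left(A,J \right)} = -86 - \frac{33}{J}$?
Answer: $- \frac{358097}{56} \approx -6394.6$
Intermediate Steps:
$Q{\left(A,J \right)} = -86 - \frac{33}{J}$
$Q{\left(-221,56 \right)} - 6308 = \left(-86 - \frac{33}{56}\right) - 6308 = - \frac{4849}{56} - 6308 = - \frac{358097}{56}$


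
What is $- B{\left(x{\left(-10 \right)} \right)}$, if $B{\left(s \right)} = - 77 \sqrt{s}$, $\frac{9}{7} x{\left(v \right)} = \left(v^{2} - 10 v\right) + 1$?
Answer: $\frac{77 \sqrt{1407}}{3} \approx 962.76$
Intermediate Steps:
$x{\left(v \right)} = \frac{7}{9} - \frac{70 v}{9} + \frac{7 v^{2}}{9}$ ($x{\left(v \right)} = \frac{7 \left(\left(v^{2} - 10 v\right) + 1\right)}{9} = \frac{7 \left(1 + v^{2} - 10 v\right)}{9} = \frac{7}{9} - \frac{70 v}{9} + \frac{7 v^{2}}{9}$)
$- B{\left(x{\left(-10 \right)} \right)} = - \left(-77\right) \sqrt{\frac{7}{9} - - \frac{700}{9} + \frac{7 \left(-10\right)^{2}}{9}} = - \left(-77\right) \sqrt{\frac{7}{9} + \frac{700}{9} + \frac{7}{9} \cdot 100} = - \left(-77\right) \sqrt{\frac{7}{9} + \frac{700}{9} + \frac{700}{9}} = - \left(-77\right) \sqrt{\frac{469}{3}} = - \left(-77\right) \frac{\sqrt{1407}}{3} = - \frac{\left(-77\right) \sqrt{1407}}{3} = \frac{77 \sqrt{1407}}{3}$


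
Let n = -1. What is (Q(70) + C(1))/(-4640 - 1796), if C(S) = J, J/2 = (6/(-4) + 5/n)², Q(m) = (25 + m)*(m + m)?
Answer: -26769/12872 ≈ -2.0796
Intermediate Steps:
Q(m) = 2*m*(25 + m) (Q(m) = (25 + m)*(2*m) = 2*m*(25 + m))
J = 169/2 (J = 2*(6/(-4) + 5/(-1))² = 2*(6*(-¼) + 5*(-1))² = 2*(-3/2 - 5)² = 2*(-13/2)² = 2*(169/4) = 169/2 ≈ 84.500)
C(S) = 169/2
(Q(70) + C(1))/(-4640 - 1796) = (2*70*(25 + 70) + 169/2)/(-4640 - 1796) = (2*70*95 + 169/2)/(-6436) = (13300 + 169/2)*(-1/6436) = (26769/2)*(-1/6436) = -26769/12872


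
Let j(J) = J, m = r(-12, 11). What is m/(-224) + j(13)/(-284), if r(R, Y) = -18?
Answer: 275/7952 ≈ 0.034582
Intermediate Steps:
m = -18
m/(-224) + j(13)/(-284) = -18/(-224) + 13/(-284) = -18*(-1/224) + 13*(-1/284) = 9/112 - 13/284 = 275/7952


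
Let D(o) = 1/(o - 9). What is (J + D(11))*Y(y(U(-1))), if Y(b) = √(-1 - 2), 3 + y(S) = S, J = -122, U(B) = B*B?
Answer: -243*I*√3/2 ≈ -210.44*I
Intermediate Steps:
U(B) = B²
y(S) = -3 + S
D(o) = 1/(-9 + o)
Y(b) = I*√3 (Y(b) = √(-3) = I*√3)
(J + D(11))*Y(y(U(-1))) = (-122 + 1/(-9 + 11))*(I*√3) = (-122 + 1/2)*(I*√3) = (-122 + ½)*(I*√3) = -243*I*√3/2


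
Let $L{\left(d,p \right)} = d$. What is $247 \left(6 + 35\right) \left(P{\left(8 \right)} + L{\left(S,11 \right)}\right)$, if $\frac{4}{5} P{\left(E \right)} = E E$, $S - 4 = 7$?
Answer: $921557$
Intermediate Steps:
$S = 11$ ($S = 4 + 7 = 11$)
$P{\left(E \right)} = \frac{5 E^{2}}{4}$ ($P{\left(E \right)} = \frac{5 E E}{4} = \frac{5 E^{2}}{4}$)
$247 \left(6 + 35\right) \left(P{\left(8 \right)} + L{\left(S,11 \right)}\right) = 247 \left(6 + 35\right) \left(\frac{5 \cdot 8^{2}}{4} + 11\right) = 247 \cdot 41 \left(\frac{5}{4} \cdot 64 + 11\right) = 247 \cdot 41 \left(80 + 11\right) = 247 \cdot 41 \cdot 91 = 247 \cdot 3731 = 921557$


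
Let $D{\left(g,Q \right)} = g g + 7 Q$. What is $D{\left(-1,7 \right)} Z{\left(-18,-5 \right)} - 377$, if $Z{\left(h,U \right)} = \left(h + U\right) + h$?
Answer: $-2427$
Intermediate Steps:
$Z{\left(h,U \right)} = U + 2 h$ ($Z{\left(h,U \right)} = \left(U + h\right) + h = U + 2 h$)
$D{\left(g,Q \right)} = g^{2} + 7 Q$
$D{\left(-1,7 \right)} Z{\left(-18,-5 \right)} - 377 = \left(\left(-1\right)^{2} + 7 \cdot 7\right) \left(-5 + 2 \left(-18\right)\right) - 377 = \left(1 + 49\right) \left(-5 - 36\right) - 377 = 50 \left(-41\right) - 377 = -2050 - 377 = -2427$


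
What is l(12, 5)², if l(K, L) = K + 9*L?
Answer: 3249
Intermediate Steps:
l(12, 5)² = (12 + 9*5)² = (12 + 45)² = 57² = 3249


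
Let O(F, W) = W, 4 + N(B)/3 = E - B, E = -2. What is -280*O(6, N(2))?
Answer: 6720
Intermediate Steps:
N(B) = -18 - 3*B (N(B) = -12 + 3*(-2 - B) = -12 + (-6 - 3*B) = -18 - 3*B)
-280*O(6, N(2)) = -280*(-18 - 3*2) = -280*(-18 - 6) = -280*(-24) = 6720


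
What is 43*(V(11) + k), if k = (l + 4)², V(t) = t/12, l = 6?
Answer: 52073/12 ≈ 4339.4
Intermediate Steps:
V(t) = t/12 (V(t) = t*(1/12) = t/12)
k = 100 (k = (6 + 4)² = 10² = 100)
43*(V(11) + k) = 43*((1/12)*11 + 100) = 43*(11/12 + 100) = 43*(1211/12) = 52073/12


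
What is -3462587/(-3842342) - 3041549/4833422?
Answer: 1262368178739/4642915088581 ≈ 0.27189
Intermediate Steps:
-3462587/(-3842342) - 3041549/4833422 = -3462587*(-1/3842342) - 3041549*1/4833422 = 3462587/3842342 - 3041549/4833422 = 1262368178739/4642915088581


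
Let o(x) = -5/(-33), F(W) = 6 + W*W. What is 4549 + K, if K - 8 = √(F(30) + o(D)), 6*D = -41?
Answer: 4557 + √986799/33 ≈ 4587.1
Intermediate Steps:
D = -41/6 (D = (⅙)*(-41) = -41/6 ≈ -6.8333)
F(W) = 6 + W²
o(x) = 5/33 (o(x) = -5*(-1/33) = 5/33)
K = 8 + √986799/33 (K = 8 + √((6 + 30²) + 5/33) = 8 + √((6 + 900) + 5/33) = 8 + √(906 + 5/33) = 8 + √(29903/33) = 8 + √986799/33 ≈ 38.102)
4549 + K = 4549 + (8 + √986799/33) = 4557 + √986799/33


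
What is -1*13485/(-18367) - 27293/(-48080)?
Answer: 1149649331/883085360 ≈ 1.3019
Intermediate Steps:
-1*13485/(-18367) - 27293/(-48080) = -13485*(-1/18367) - 27293*(-1/48080) = 13485/18367 + 27293/48080 = 1149649331/883085360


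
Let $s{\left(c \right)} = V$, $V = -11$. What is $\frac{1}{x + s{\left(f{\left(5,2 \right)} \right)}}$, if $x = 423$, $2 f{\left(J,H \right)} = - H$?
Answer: $\frac{1}{412} \approx 0.0024272$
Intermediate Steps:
$f{\left(J,H \right)} = - \frac{H}{2}$ ($f{\left(J,H \right)} = \frac{\left(-1\right) H}{2} = - \frac{H}{2}$)
$s{\left(c \right)} = -11$
$\frac{1}{x + s{\left(f{\left(5,2 \right)} \right)}} = \frac{1}{423 - 11} = \frac{1}{412}$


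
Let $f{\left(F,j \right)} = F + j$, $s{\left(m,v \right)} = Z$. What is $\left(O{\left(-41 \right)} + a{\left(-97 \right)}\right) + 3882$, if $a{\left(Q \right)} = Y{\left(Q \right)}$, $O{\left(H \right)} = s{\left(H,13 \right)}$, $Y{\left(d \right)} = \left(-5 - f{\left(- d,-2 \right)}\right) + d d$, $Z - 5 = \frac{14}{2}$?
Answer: $13203$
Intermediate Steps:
$Z = 12$ ($Z = 5 + \frac{14}{2} = 5 + 14 \cdot \frac{1}{2} = 5 + 7 = 12$)
$s{\left(m,v \right)} = 12$
$Y{\left(d \right)} = -3 + d + d^{2}$ ($Y{\left(d \right)} = \left(-5 - \left(- d - 2\right)\right) + d d = \left(-5 - \left(-2 - d\right)\right) + d^{2} = \left(-5 + \left(2 + d\right)\right) + d^{2} = \left(-3 + d\right) + d^{2} = -3 + d + d^{2}$)
$O{\left(H \right)} = 12$
$a{\left(Q \right)} = -3 + Q + Q^{2}$
$\left(O{\left(-41 \right)} + a{\left(-97 \right)}\right) + 3882 = \left(12 - \left(100 - 9409\right)\right) + 3882 = \left(12 - -9309\right) + 3882 = \left(12 + 9309\right) + 3882 = 9321 + 3882 = 13203$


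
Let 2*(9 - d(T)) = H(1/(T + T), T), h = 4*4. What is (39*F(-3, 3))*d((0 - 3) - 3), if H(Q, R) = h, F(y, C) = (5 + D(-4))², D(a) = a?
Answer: 39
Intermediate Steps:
h = 16
F(y, C) = 1 (F(y, C) = (5 - 4)² = 1² = 1)
H(Q, R) = 16
d(T) = 1 (d(T) = 9 - ½*16 = 9 - 8 = 1)
(39*F(-3, 3))*d((0 - 3) - 3) = (39*1)*1 = 39*1 = 39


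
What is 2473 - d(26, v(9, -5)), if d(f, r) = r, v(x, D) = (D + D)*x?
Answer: 2563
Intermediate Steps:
v(x, D) = 2*D*x (v(x, D) = (2*D)*x = 2*D*x)
2473 - d(26, v(9, -5)) = 2473 - 2*(-5)*9 = 2473 - 1*(-90) = 2473 + 90 = 2563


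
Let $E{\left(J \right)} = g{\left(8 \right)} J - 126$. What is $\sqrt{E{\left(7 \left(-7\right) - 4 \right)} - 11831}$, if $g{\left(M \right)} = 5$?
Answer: $3 i \sqrt{1358} \approx 110.55 i$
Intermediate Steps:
$E{\left(J \right)} = -126 + 5 J$ ($E{\left(J \right)} = 5 J - 126 = -126 + 5 J$)
$\sqrt{E{\left(7 \left(-7\right) - 4 \right)} - 11831} = \sqrt{\left(-126 + 5 \left(7 \left(-7\right) - 4\right)\right) - 11831} = \sqrt{\left(-126 + 5 \left(-49 - 4\right)\right) - 11831} = \sqrt{\left(-126 + 5 \left(-53\right)\right) - 11831} = \sqrt{\left(-126 - 265\right) - 11831} = \sqrt{-391 - 11831} = \sqrt{-12222} = 3 i \sqrt{1358}$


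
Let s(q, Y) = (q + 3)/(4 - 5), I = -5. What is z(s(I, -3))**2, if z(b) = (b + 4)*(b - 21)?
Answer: 12996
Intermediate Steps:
s(q, Y) = -3 - q (s(q, Y) = (3 + q)/(-1) = (3 + q)*(-1) = -3 - q)
z(b) = (-21 + b)*(4 + b) (z(b) = (4 + b)*(-21 + b) = (-21 + b)*(4 + b))
z(s(I, -3))**2 = (-84 + (-3 - 1*(-5))**2 - 17*(-3 - 1*(-5)))**2 = (-84 + (-3 + 5)**2 - 17*(-3 + 5))**2 = (-84 + 2**2 - 17*2)**2 = (-84 + 4 - 34)**2 = (-114)**2 = 12996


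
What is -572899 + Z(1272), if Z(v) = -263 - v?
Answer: -574434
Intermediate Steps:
-572899 + Z(1272) = -572899 + (-263 - 1*1272) = -572899 + (-263 - 1272) = -572899 - 1535 = -574434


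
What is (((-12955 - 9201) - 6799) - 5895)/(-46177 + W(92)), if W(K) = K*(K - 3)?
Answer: 34850/37989 ≈ 0.91737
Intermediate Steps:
W(K) = K*(-3 + K)
(((-12955 - 9201) - 6799) - 5895)/(-46177 + W(92)) = (((-12955 - 9201) - 6799) - 5895)/(-46177 + 92*(-3 + 92)) = ((-22156 - 6799) - 5895)/(-46177 + 92*89) = (-28955 - 5895)/(-46177 + 8188) = -34850/(-37989) = -34850*(-1/37989) = 34850/37989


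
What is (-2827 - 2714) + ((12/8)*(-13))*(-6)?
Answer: -5424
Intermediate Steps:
(-2827 - 2714) + ((12/8)*(-13))*(-6) = -5541 + ((12*(⅛))*(-13))*(-6) = -5541 + ((3/2)*(-13))*(-6) = -5541 - 39/2*(-6) = -5541 + 117 = -5424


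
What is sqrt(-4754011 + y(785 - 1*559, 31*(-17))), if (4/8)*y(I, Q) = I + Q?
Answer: I*sqrt(4754613) ≈ 2180.5*I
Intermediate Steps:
y(I, Q) = 2*I + 2*Q (y(I, Q) = 2*(I + Q) = 2*I + 2*Q)
sqrt(-4754011 + y(785 - 1*559, 31*(-17))) = sqrt(-4754011 + (2*(785 - 1*559) + 2*(31*(-17)))) = sqrt(-4754011 + (2*(785 - 559) + 2*(-527))) = sqrt(-4754011 + (2*226 - 1054)) = sqrt(-4754011 + (452 - 1054)) = sqrt(-4754011 - 602) = sqrt(-4754613) = I*sqrt(4754613)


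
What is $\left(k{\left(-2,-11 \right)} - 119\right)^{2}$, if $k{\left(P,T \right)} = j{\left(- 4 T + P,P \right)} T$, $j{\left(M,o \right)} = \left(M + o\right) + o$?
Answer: $288369$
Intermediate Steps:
$j{\left(M,o \right)} = M + 2 o$
$k{\left(P,T \right)} = T \left(- 4 T + 3 P\right)$ ($k{\left(P,T \right)} = \left(\left(- 4 T + P\right) + 2 P\right) T = \left(\left(P - 4 T\right) + 2 P\right) T = \left(- 4 T + 3 P\right) T = T \left(- 4 T + 3 P\right)$)
$\left(k{\left(-2,-11 \right)} - 119\right)^{2} = \left(- 11 \left(\left(-4\right) \left(-11\right) + 3 \left(-2\right)\right) - 119\right)^{2} = \left(- 11 \left(44 - 6\right) - 119\right)^{2} = \left(\left(-11\right) 38 - 119\right)^{2} = \left(-418 - 119\right)^{2} = \left(-537\right)^{2} = 288369$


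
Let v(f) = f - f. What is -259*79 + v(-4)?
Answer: -20461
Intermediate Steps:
v(f) = 0
-259*79 + v(-4) = -259*79 + 0 = -20461 + 0 = -20461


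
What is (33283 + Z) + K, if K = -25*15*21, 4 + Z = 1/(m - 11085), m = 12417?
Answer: 33838129/1332 ≈ 25404.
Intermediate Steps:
Z = -5327/1332 (Z = -4 + 1/(12417 - 11085) = -4 + 1/1332 = -5327/1332 ≈ -3.9992)
K = -7875 (K = -375*21 = -7875)
(33283 + Z) + K = (33283 - 5327/1332) - 7875 = 44327629/1332 - 7875 = 33838129/1332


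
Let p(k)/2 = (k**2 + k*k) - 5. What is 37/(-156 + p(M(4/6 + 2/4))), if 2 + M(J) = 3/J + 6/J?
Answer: -1813/1734 ≈ -1.0456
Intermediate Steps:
M(J) = -2 + 9/J (M(J) = -2 + (3/J + 6/J) = -2 + 9/J)
p(k) = -10 + 4*k**2 (p(k) = 2*((k**2 + k*k) - 5) = 2*((k**2 + k**2) - 5) = 2*(2*k**2 - 5) = 2*(-5 + 2*k**2) = -10 + 4*k**2)
37/(-156 + p(M(4/6 + 2/4))) = 37/(-156 + (-10 + 4*(-2 + 9/(4/6 + 2/4))**2)) = 37/(-156 + (-10 + 4*(-2 + 9/(4*(1/6) + 2*(1/4)))**2)) = 37/(-156 + (-10 + 4*(-2 + 9/(2/3 + 1/2))**2)) = 37/(-156 + (-10 + 4*(-2 + 9/(7/6))**2)) = 37/(-156 + (-10 + 4*(-2 + 9*(6/7))**2)) = 37/(-156 + (-10 + 4*(-2 + 54/7)**2)) = 37/(-156 + (-10 + 4*(40/7)**2)) = 37/(-156 + (-10 + 4*(1600/49))) = 37/(-156 + (-10 + 6400/49)) = 37/(-156 + 5910/49) = 37/(-1734/49) = -49/1734*37 = -1813/1734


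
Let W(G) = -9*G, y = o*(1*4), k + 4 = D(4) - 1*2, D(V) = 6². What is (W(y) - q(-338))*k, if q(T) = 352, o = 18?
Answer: -30000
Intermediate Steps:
D(V) = 36
k = 30 (k = -4 + (36 - 1*2) = -4 + (36 - 2) = -4 + 34 = 30)
y = 72 (y = 18*(1*4) = 18*4 = 72)
(W(y) - q(-338))*k = (-9*72 - 1*352)*30 = (-648 - 352)*30 = -1000*30 = -30000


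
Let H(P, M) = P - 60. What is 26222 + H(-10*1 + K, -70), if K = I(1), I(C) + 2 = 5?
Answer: 26155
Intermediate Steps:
I(C) = 3 (I(C) = -2 + 5 = 3)
K = 3
H(P, M) = -60 + P
26222 + H(-10*1 + K, -70) = 26222 + (-60 + (-10*1 + 3)) = 26222 + (-60 + (-10 + 3)) = 26222 + (-60 - 7) = 26222 - 67 = 26155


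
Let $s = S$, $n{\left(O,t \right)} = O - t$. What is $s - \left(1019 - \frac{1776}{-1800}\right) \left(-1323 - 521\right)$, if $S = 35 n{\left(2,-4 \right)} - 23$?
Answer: $\frac{141078181}{75} \approx 1.881 \cdot 10^{6}$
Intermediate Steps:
$S = 187$ ($S = 35 \left(2 - -4\right) - 23 = 35 \left(2 + 4\right) - 23 = 35 \cdot 6 - 23 = 210 - 23 = 187$)
$s = 187$
$s - \left(1019 - \frac{1776}{-1800}\right) \left(-1323 - 521\right) = 187 - \left(1019 - \frac{1776}{-1800}\right) \left(-1323 - 521\right) = 187 - \left(1019 - - \frac{74}{75}\right) \left(-1844\right) = 187 - \left(1019 + \frac{74}{75}\right) \left(-1844\right) = 187 - \frac{76499}{75} \left(-1844\right) = 187 - - \frac{141064156}{75} = 187 + \frac{141064156}{75} = \frac{141078181}{75}$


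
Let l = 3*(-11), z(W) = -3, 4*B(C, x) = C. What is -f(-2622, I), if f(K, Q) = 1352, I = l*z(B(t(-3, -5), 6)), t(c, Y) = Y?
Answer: -1352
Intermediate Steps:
B(C, x) = C/4
l = -33
I = 99 (I = -33*(-3) = 99)
-f(-2622, I) = -1*1352 = -1352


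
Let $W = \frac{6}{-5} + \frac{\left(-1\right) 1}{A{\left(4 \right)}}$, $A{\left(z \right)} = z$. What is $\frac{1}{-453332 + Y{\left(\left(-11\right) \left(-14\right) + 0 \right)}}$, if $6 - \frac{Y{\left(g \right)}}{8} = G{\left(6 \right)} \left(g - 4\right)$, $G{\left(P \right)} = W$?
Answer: $- \frac{1}{451544} \approx -2.2146 \cdot 10^{-6}$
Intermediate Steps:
$W = - \frac{29}{20}$ ($W = \frac{6}{-5} + \frac{\left(-1\right) 1}{4} = 6 \left(- \frac{1}{5}\right) - \frac{1}{4} = - \frac{6}{5} - \frac{1}{4} = - \frac{29}{20} \approx -1.45$)
$G{\left(P \right)} = - \frac{29}{20}$
$Y{\left(g \right)} = \frac{8}{5} + \frac{58 g}{5}$ ($Y{\left(g \right)} = 48 - 8 \left(- \frac{29 \left(g - 4\right)}{20}\right) = 48 - 8 \left(- \frac{29 \left(-4 + g\right)}{20}\right) = 48 - 8 \left(\frac{29}{5} - \frac{29 g}{20}\right) = 48 + \left(- \frac{232}{5} + \frac{58 g}{5}\right) = \frac{8}{5} + \frac{58 g}{5}$)
$\frac{1}{-453332 + Y{\left(\left(-11\right) \left(-14\right) + 0 \right)}} = \frac{1}{-453332 + \left(\frac{8}{5} + \frac{58 \left(\left(-11\right) \left(-14\right) + 0\right)}{5}\right)} = \frac{1}{-453332 + \left(\frac{8}{5} + \frac{58 \left(154 + 0\right)}{5}\right)} = \frac{1}{-453332 + \left(\frac{8}{5} + \frac{58}{5} \cdot 154\right)} = \frac{1}{-453332 + \left(\frac{8}{5} + \frac{8932}{5}\right)} = \frac{1}{-453332 + 1788} = \frac{1}{-451544} = - \frac{1}{451544}$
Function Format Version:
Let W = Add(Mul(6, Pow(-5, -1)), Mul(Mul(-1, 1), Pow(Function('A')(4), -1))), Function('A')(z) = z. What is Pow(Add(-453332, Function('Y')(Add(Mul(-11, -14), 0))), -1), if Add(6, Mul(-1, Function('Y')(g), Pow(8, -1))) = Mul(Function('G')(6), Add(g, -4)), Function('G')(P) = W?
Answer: Rational(-1, 451544) ≈ -2.2146e-6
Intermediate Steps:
W = Rational(-29, 20) (W = Add(Mul(6, Pow(-5, -1)), Mul(Mul(-1, 1), Pow(4, -1))) = Add(Mul(6, Rational(-1, 5)), Mul(-1, Rational(1, 4))) = Add(Rational(-6, 5), Rational(-1, 4)) = Rational(-29, 20) ≈ -1.4500)
Function('G')(P) = Rational(-29, 20)
Function('Y')(g) = Add(Rational(8, 5), Mul(Rational(58, 5), g)) (Function('Y')(g) = Add(48, Mul(-8, Mul(Rational(-29, 20), Add(g, -4)))) = Add(48, Mul(-8, Mul(Rational(-29, 20), Add(-4, g)))) = Add(48, Mul(-8, Add(Rational(29, 5), Mul(Rational(-29, 20), g)))) = Add(48, Add(Rational(-232, 5), Mul(Rational(58, 5), g))) = Add(Rational(8, 5), Mul(Rational(58, 5), g)))
Pow(Add(-453332, Function('Y')(Add(Mul(-11, -14), 0))), -1) = Pow(Add(-453332, Add(Rational(8, 5), Mul(Rational(58, 5), Add(Mul(-11, -14), 0)))), -1) = Pow(Add(-453332, Add(Rational(8, 5), Mul(Rational(58, 5), Add(154, 0)))), -1) = Pow(Add(-453332, Add(Rational(8, 5), Mul(Rational(58, 5), 154))), -1) = Pow(Add(-453332, Add(Rational(8, 5), Rational(8932, 5))), -1) = Pow(Add(-453332, 1788), -1) = Pow(-451544, -1) = Rational(-1, 451544)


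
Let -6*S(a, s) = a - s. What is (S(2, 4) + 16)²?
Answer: 2401/9 ≈ 266.78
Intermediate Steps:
S(a, s) = -a/6 + s/6 (S(a, s) = -(a - s)/6 = -a/6 + s/6)
(S(2, 4) + 16)² = ((-⅙*2 + (⅙)*4) + 16)² = ((-⅓ + ⅔) + 16)² = (⅓ + 16)² = (49/3)² = 2401/9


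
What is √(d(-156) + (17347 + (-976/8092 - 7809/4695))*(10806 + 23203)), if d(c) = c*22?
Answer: 2*√5114859002202914930/186235 ≈ 24288.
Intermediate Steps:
d(c) = 22*c
√(d(-156) + (17347 + (-976/8092 - 7809/4695))*(10806 + 23203)) = √(22*(-156) + (17347 + (-976/8092 - 7809/4695))*(10806 + 23203)) = √(-3432 + (17347 + (-976*1/8092 - 7809*1/4695))*34009) = √(-3432 + (17347 + (-244/2023 - 2603/1565))*34009) = √(-3432 + (17347 - 5647729/3165995)*34009) = √(-3432 + (54914867536/3165995)*34009) = √(-3432 + 1867599730031824/3165995) = √(1867588864336984/3165995) = 2*√5114859002202914930/186235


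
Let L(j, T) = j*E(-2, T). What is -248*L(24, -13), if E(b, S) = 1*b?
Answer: 11904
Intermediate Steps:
E(b, S) = b
L(j, T) = -2*j (L(j, T) = j*(-2) = -2*j)
-248*L(24, -13) = -(-496)*24 = -248*(-48) = 11904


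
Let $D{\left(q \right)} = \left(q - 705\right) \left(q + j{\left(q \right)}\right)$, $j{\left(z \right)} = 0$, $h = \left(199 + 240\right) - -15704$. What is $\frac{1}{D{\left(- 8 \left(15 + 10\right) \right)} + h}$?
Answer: $\frac{1}{197143} \approx 5.0725 \cdot 10^{-6}$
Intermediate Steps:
$h = 16143$ ($h = 439 + 15704 = 16143$)
$D{\left(q \right)} = q \left(-705 + q\right)$ ($D{\left(q \right)} = \left(q - 705\right) \left(q + 0\right) = \left(-705 + q\right) q = q \left(-705 + q\right)$)
$\frac{1}{D{\left(- 8 \left(15 + 10\right) \right)} + h} = \frac{1}{- 8 \left(15 + 10\right) \left(-705 - 8 \left(15 + 10\right)\right) + 16143} = \frac{1}{\left(-8\right) 25 \left(-705 - 200\right) + 16143} = \frac{1}{- 200 \left(-705 - 200\right) + 16143} = \frac{1}{\left(-200\right) \left(-905\right) + 16143} = \frac{1}{181000 + 16143} = \frac{1}{197143}$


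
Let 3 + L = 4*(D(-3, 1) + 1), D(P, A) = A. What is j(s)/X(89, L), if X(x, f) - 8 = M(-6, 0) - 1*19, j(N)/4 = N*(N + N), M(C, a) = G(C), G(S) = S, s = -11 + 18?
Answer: -392/17 ≈ -23.059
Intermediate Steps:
s = 7
M(C, a) = C
j(N) = 8*N² (j(N) = 4*(N*(N + N)) = 4*(N*(2*N)) = 4*(2*N²) = 8*N²)
L = 5 (L = -3 + 4*(1 + 1) = -3 + 4*2 = -3 + 8 = 5)
X(x, f) = -17 (X(x, f) = 8 + (-6 - 1*19) = 8 + (-6 - 19) = 8 - 25 = -17)
j(s)/X(89, L) = (8*7²)/(-17) = (8*49)*(-1/17) = 392*(-1/17) = -392/17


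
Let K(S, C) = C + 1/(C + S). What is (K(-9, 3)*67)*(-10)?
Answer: -5695/3 ≈ -1898.3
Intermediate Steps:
(K(-9, 3)*67)*(-10) = (((1 + 3² + 3*(-9))/(3 - 9))*67)*(-10) = (((1 + 9 - 27)/(-6))*67)*(-10) = (-⅙*(-17)*67)*(-10) = ((17/6)*67)*(-10) = (1139/6)*(-10) = -5695/3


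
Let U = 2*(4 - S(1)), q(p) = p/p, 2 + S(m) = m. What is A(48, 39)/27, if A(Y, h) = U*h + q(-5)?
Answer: 391/27 ≈ 14.481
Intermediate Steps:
S(m) = -2 + m
q(p) = 1
U = 10 (U = 2*(4 - (-2 + 1)) = 2*(4 - 1*(-1)) = 2*(4 + 1) = 2*5 = 10)
A(Y, h) = 1 + 10*h (A(Y, h) = 10*h + 1 = 1 + 10*h)
A(48, 39)/27 = (1 + 10*39)/27 = (1 + 390)*(1/27) = 391*(1/27) = 391/27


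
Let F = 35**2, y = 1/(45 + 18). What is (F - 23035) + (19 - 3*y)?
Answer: -457612/21 ≈ -21791.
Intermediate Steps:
y = 1/63 ≈ 0.015873
F = 1225
(F - 23035) + (19 - 3*y) = (1225 - 23035) + (19 - 3*1/63) = -21810 + (19 - 1/21) = -21810 + 398/21 = -457612/21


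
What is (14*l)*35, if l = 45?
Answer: 22050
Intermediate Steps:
(14*l)*35 = (14*45)*35 = 630*35 = 22050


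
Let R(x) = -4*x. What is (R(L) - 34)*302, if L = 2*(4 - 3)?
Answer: -12684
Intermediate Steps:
L = 2 (L = 2*1 = 2)
(R(L) - 34)*302 = (-4*2 - 34)*302 = (-8 - 34)*302 = -42*302 = -12684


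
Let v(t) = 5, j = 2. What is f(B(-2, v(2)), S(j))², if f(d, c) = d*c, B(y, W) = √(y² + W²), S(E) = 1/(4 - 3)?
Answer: 29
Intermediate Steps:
S(E) = 1 (S(E) = 1/1 = 1)
B(y, W) = √(W² + y²)
f(d, c) = c*d
f(B(-2, v(2)), S(j))² = (1*√(5² + (-2)²))² = (1*√(25 + 4))² = (1*√29)² = (√29)² = 29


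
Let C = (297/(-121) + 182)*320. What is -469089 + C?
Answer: -4527979/11 ≈ -4.1163e+5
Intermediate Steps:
C = 632000/11 (C = (297*(-1/121) + 182)*320 = (-27/11 + 182)*320 = (1975/11)*320 = 632000/11 ≈ 57455.)
-469089 + C = -469089 + 632000/11 = -4527979/11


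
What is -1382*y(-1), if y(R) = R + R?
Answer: 2764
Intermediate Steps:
y(R) = 2*R
-1382*y(-1) = -2764*(-1) = -1382*(-2) = 2764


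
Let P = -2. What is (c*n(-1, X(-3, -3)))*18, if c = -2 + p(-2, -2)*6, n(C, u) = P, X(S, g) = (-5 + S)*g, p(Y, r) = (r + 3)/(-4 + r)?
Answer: 108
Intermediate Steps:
p(Y, r) = (3 + r)/(-4 + r)
X(S, g) = g*(-5 + S)
n(C, u) = -2
c = -3 (c = -2 + ((3 - 2)/(-4 - 2))*6 = -2 + (1/(-6))*6 = -2 - ⅙*1*6 = -2 - ⅙*6 = -2 - 1 = -3)
(c*n(-1, X(-3, -3)))*18 = -3*(-2)*18 = 6*18 = 108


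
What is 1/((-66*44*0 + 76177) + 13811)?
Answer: 1/89988 ≈ 1.1113e-5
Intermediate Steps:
1/((-66*44*0 + 76177) + 13811) = 1/((-2904*0 + 76177) + 13811) = 1/((0 + 76177) + 13811) = 1/(76177 + 13811) = 1/89988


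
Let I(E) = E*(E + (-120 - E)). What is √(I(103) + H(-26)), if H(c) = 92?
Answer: 2*I*√3067 ≈ 110.76*I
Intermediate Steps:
I(E) = -120*E (I(E) = E*(-120) = -120*E)
√(I(103) + H(-26)) = √(-120*103 + 92) = √(-12360 + 92) = √(-12268) = 2*I*√3067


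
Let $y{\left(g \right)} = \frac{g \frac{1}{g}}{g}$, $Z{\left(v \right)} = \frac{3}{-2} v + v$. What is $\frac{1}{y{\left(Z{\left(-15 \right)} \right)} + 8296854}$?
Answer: $\frac{15}{124452812} \approx 1.2053 \cdot 10^{-7}$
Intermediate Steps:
$Z{\left(v \right)} = - \frac{v}{2}$ ($Z{\left(v \right)} = 3 \left(- \frac{1}{2}\right) v + v = - \frac{3 v}{2} + v = - \frac{v}{2}$)
$y{\left(g \right)} = \frac{1}{g}$ ($y{\left(g \right)} = 1 \frac{1}{g} = \frac{1}{g}$)
$\frac{1}{y{\left(Z{\left(-15 \right)} \right)} + 8296854} = \frac{1}{\frac{1}{\left(- \frac{1}{2}\right) \left(-15\right)} + 8296854} = \frac{1}{\frac{1}{\frac{15}{2}} + 8296854} = \frac{1}{\frac{2}{15} + 8296854} = \frac{1}{\frac{124452812}{15}} = \frac{15}{124452812}$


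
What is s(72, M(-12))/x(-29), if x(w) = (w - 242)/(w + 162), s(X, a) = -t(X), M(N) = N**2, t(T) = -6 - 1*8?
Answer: -1862/271 ≈ -6.8708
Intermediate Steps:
t(T) = -14 (t(T) = -6 - 8 = -14)
s(X, a) = 14 (s(X, a) = -1*(-14) = 14)
x(w) = (-242 + w)/(162 + w)
s(72, M(-12))/x(-29) = 14/(((-242 - 29)/(162 - 29))) = 14/((-271/133)) = 14/(((1/133)*(-271))) = 14/(-271/133) = 14*(-133/271) = -1862/271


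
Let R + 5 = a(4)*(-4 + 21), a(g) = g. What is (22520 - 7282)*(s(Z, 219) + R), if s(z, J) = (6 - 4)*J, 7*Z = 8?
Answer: 7634238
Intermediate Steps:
Z = 8/7 (Z = (⅐)*8 = 8/7 ≈ 1.1429)
s(z, J) = 2*J
R = 63 (R = -5 + 4*(-4 + 21) = -5 + 4*17 = -5 + 68 = 63)
(22520 - 7282)*(s(Z, 219) + R) = (22520 - 7282)*(2*219 + 63) = 15238*(438 + 63) = 15238*501 = 7634238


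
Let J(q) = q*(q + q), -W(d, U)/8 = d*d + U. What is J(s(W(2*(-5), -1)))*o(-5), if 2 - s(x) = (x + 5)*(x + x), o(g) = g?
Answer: -15540265192360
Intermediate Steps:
W(d, U) = -8*U - 8*d**2 (W(d, U) = -8*(d*d + U) = -8*(d**2 + U) = -8*(U + d**2) = -8*U - 8*d**2)
s(x) = 2 - 2*x*(5 + x) (s(x) = 2 - (x + 5)*(x + x) = 2 - (5 + x)*2*x = 2 - 2*x*(5 + x))
J(q) = 2*q**2 (J(q) = q*(2*q) = 2*q**2)
J(s(W(2*(-5), -1)))*o(-5) = (2*(2 - 10*(-8*(-1) - 8*(2*(-5))**2) - 2*(-8*(-1) - 8*(2*(-5))**2)**2)**2)*(-5) = (2*(2 - 10*(8 - 8*(-10)**2) - 2*(8 - 8*(-10)**2)**2)**2)*(-5) = (2*(2 - 10*(8 - 8*100) - 2*(8 - 8*100)**2)**2)*(-5) = (2*(2 - 10*(8 - 800) - 2*(8 - 800)**2)**2)*(-5) = (2*(2 - 10*(-792) - 2*(-792)**2)**2)*(-5) = (2*(2 + 7920 - 2*627264)**2)*(-5) = (2*(2 + 7920 - 1254528)**2)*(-5) = (2*(-1246606)**2)*(-5) = (2*1554026519236)*(-5) = 3108053038472*(-5) = -15540265192360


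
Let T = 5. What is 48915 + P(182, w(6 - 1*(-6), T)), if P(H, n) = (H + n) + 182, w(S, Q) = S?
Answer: 49291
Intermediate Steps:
P(H, n) = 182 + H + n
48915 + P(182, w(6 - 1*(-6), T)) = 48915 + (182 + 182 + (6 - 1*(-6))) = 48915 + (182 + 182 + (6 + 6)) = 48915 + (182 + 182 + 12) = 48915 + 376 = 49291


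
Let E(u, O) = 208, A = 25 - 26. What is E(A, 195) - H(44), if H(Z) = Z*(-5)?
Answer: 428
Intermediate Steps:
A = -1
H(Z) = -5*Z
E(A, 195) - H(44) = 208 - (-5)*44 = 208 - 1*(-220) = 208 + 220 = 428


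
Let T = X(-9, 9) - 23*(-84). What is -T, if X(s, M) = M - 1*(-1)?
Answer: -1942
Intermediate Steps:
X(s, M) = 1 + M (X(s, M) = M + 1 = 1 + M)
T = 1942 (T = (1 + 9) - 23*(-84) = 10 + 1932 = 1942)
-T = -1*1942 = -1942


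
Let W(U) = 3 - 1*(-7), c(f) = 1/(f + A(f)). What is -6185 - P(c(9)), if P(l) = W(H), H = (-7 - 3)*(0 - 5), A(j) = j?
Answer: -6195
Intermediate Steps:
H = 50 (H = -10*(-5) = 50)
c(f) = 1/(2*f) (c(f) = 1/(f + f) = 1/(2*f))
W(U) = 10 (W(U) = 3 + 7 = 10)
P(l) = 10
-6185 - P(c(9)) = -6185 - 1*10 = -6185 - 10 = -6195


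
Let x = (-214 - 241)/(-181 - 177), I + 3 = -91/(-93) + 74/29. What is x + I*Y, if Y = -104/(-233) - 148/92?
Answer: 3387342205/5174253834 ≈ 0.65465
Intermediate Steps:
I = 1430/2697 (I = -3 + (-91/(-93) + 74/29) = -3 + (-91*(-1/93) + 74*(1/29)) = -3 + (91/93 + 74/29) = -3 + 9521/2697 = 1430/2697 ≈ 0.53022)
x = 455/358 (x = -455/(-358) = -455*(-1/358) = 455/358 ≈ 1.2710)
Y = -6229/5359 (Y = -104*(-1/233) - 148*1/92 = 104/233 - 37/23 = -6229/5359 ≈ -1.1623)
x + I*Y = 455/358 + (1430/2697)*(-6229/5359) = 455/358 - 8907470/14453223 = 3387342205/5174253834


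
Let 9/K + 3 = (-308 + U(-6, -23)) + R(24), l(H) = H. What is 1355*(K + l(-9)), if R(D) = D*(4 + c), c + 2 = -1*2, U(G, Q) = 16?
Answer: -721944/59 ≈ -12236.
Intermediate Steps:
c = -4 (c = -2 - 1*2 = -2 - 2 = -4)
R(D) = 0 (R(D) = D*(4 - 4) = D*0 = 0)
K = -9/295 (K = 9/(-3 + ((-308 + 16) + 0)) = 9/(-3 + (-292 + 0)) = 9/(-3 - 292) = 9/(-295) = 9*(-1/295) = -9/295 ≈ -0.030508)
1355*(K + l(-9)) = 1355*(-9/295 - 9) = 1355*(-2664/295) = -721944/59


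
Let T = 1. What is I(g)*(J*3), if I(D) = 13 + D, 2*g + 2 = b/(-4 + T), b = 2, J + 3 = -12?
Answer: -525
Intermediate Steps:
J = -15 (J = -3 - 12 = -15)
g = -4/3 (g = -1 + (2/(-4 + 1))/2 = -1 + (2/(-3))/2 = -1 + (2*(-⅓))/2 = -1 + (½)*(-⅔) = -1 - ⅓ = -4/3 ≈ -1.3333)
I(g)*(J*3) = (13 - 4/3)*(-15*3) = (35/3)*(-45) = -525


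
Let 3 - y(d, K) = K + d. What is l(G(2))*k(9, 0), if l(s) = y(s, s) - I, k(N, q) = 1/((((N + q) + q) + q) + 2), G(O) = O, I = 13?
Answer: -14/11 ≈ -1.2727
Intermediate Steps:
y(d, K) = 3 - K - d (y(d, K) = 3 - (K + d) = 3 + (-K - d) = 3 - K - d)
k(N, q) = 1/(2 + N + 3*q) (k(N, q) = 1/(((N + 2*q) + q) + 2) = 1/((N + 3*q) + 2) = 1/(2 + N + 3*q))
l(s) = -10 - 2*s (l(s) = (3 - s - s) - 1*13 = (3 - 2*s) - 13 = -10 - 2*s)
l(G(2))*k(9, 0) = (-10 - 2*2)/(2 + 9 + 3*0) = (-10 - 4)/(2 + 9 + 0) = -14/11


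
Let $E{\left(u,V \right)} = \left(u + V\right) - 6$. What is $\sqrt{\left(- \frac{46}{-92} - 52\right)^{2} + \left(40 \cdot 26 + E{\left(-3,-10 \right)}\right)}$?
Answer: $\frac{\sqrt{14693}}{2} \approx 60.607$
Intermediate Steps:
$E{\left(u,V \right)} = -6 + V + u$ ($E{\left(u,V \right)} = \left(V + u\right) - 6 = -6 + V + u$)
$\sqrt{\left(- \frac{46}{-92} - 52\right)^{2} + \left(40 \cdot 26 + E{\left(-3,-10 \right)}\right)} = \sqrt{\left(- \frac{46}{-92} - 52\right)^{2} + \left(40 \cdot 26 - 19\right)} = \sqrt{\left(\left(-46\right) \left(- \frac{1}{92}\right) - 52\right)^{2} + \left(1040 - 19\right)} = \sqrt{\left(\frac{1}{2} - 52\right)^{2} + 1021} = \sqrt{\left(- \frac{103}{2}\right)^{2} + 1021} = \sqrt{\frac{10609}{4} + 1021} = \sqrt{\frac{14693}{4}} = \frac{\sqrt{14693}}{2}$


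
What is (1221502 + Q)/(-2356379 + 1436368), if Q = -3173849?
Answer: 1952347/920011 ≈ 2.1221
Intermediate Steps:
(1221502 + Q)/(-2356379 + 1436368) = (1221502 - 3173849)/(-2356379 + 1436368) = -1952347/(-920011) = -1952347*(-1/920011) = 1952347/920011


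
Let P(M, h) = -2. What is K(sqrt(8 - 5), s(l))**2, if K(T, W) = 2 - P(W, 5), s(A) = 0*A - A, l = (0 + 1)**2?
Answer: 16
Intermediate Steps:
l = 1 (l = 1**2 = 1)
s(A) = -A (s(A) = 0 - A = -A)
K(T, W) = 4 (K(T, W) = 2 - 1*(-2) = 2 + 2 = 4)
K(sqrt(8 - 5), s(l))**2 = 4**2 = 16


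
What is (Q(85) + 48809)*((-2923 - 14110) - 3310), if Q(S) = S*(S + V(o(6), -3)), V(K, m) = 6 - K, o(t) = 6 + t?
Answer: -1129524732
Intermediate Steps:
Q(S) = S*(-6 + S) (Q(S) = S*(S + (6 - (6 + 6))) = S*(S + (6 - 1*12)) = S*(S + (6 - 12)) = S*(S - 6) = S*(-6 + S))
(Q(85) + 48809)*((-2923 - 14110) - 3310) = (85*(-6 + 85) + 48809)*((-2923 - 14110) - 3310) = (85*79 + 48809)*(-17033 - 3310) = (6715 + 48809)*(-20343) = 55524*(-20343) = -1129524732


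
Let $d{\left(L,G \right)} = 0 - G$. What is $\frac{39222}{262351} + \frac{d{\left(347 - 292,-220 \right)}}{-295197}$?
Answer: $\frac{11520499514}{77445228147} \approx 0.14876$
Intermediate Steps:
$d{\left(L,G \right)} = - G$
$\frac{39222}{262351} + \frac{d{\left(347 - 292,-220 \right)}}{-295197} = \frac{39222}{262351} + \frac{\left(-1\right) \left(-220\right)}{-295197} = 39222 \cdot \frac{1}{262351} + 220 \left(- \frac{1}{295197}\right) = \frac{39222}{262351} - \frac{220}{295197} = \frac{11520499514}{77445228147}$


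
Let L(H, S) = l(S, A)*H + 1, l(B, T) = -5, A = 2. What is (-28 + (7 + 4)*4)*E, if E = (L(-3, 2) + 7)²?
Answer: 8464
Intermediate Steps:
L(H, S) = 1 - 5*H (L(H, S) = -5*H + 1 = 1 - 5*H)
E = 529 (E = ((1 - 5*(-3)) + 7)² = ((1 + 15) + 7)² = (16 + 7)² = 23² = 529)
(-28 + (7 + 4)*4)*E = (-28 + (7 + 4)*4)*529 = (-28 + 11*4)*529 = (-28 + 44)*529 = 16*529 = 8464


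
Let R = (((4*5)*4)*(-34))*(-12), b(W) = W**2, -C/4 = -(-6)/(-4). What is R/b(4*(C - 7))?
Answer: 2040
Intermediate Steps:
C = 6 (C = -(-12)*(-2/(-4)) = -(-12)*(-2*(-1/4)) = -(-12)/2 = -4*(-3/2) = 6)
R = 32640 (R = ((20*4)*(-34))*(-12) = (80*(-34))*(-12) = -2720*(-12) = 32640)
R/b(4*(C - 7)) = 32640/((4*(6 - 7))**2) = 32640/((4*(-1))**2) = 32640/((-4)**2) = 32640/16 = 32640*(1/16) = 2040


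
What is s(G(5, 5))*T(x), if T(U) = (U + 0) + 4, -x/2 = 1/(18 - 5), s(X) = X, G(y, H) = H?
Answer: 250/13 ≈ 19.231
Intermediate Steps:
x = -2/13 (x = -2/(18 - 5) = -2/13 ≈ -0.15385)
T(U) = 4 + U (T(U) = U + 4 = 4 + U)
s(G(5, 5))*T(x) = 5*(4 - 2/13) = 5*(50/13) = 250/13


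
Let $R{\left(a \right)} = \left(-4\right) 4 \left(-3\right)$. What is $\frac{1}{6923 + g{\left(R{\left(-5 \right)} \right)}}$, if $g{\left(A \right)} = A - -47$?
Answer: $\frac{1}{7018} \approx 0.00014249$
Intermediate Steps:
$R{\left(a \right)} = 48$ ($R{\left(a \right)} = \left(-16\right) \left(-3\right) = 48$)
$g{\left(A \right)} = 47 + A$ ($g{\left(A \right)} = A + 47 = 47 + A$)
$\frac{1}{6923 + g{\left(R{\left(-5 \right)} \right)}} = \frac{1}{6923 + \left(47 + 48\right)} = \frac{1}{6923 + 95} = \frac{1}{7018}$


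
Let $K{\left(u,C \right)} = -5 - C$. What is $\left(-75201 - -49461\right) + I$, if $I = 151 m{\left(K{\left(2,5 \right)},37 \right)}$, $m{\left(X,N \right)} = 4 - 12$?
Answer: $-26948$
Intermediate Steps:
$m{\left(X,N \right)} = -8$ ($m{\left(X,N \right)} = 4 - 12 = -8$)
$I = -1208$ ($I = 151 \left(-8\right) = -1208$)
$\left(-75201 - -49461\right) + I = \left(-75201 - -49461\right) - 1208 = \left(-75201 + 49461\right) - 1208 = -25740 - 1208 = -26948$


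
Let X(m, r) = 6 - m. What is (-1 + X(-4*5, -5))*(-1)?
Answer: -25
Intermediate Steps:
(-1 + X(-4*5, -5))*(-1) = (-1 + (6 - (-4)*5))*(-1) = (-1 + (6 - 1*(-20)))*(-1) = (-1 + (6 + 20))*(-1) = (-1 + 26)*(-1) = 25*(-1) = -25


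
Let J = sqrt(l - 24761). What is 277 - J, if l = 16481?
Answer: 277 - 6*I*sqrt(230) ≈ 277.0 - 90.995*I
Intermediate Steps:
J = 6*I*sqrt(230) (J = sqrt(16481 - 24761) = sqrt(-8280) = 6*I*sqrt(230) ≈ 90.995*I)
277 - J = 277 - 6*I*sqrt(230)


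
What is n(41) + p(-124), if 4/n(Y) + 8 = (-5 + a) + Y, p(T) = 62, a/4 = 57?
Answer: 3969/64 ≈ 62.016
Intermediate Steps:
a = 228 (a = 4*57 = 228)
n(Y) = 4/(215 + Y) (n(Y) = 4/(-8 + ((-5 + 228) + Y)) = 4/(-8 + (223 + Y)) = 4/(215 + Y))
n(41) + p(-124) = 4/(215 + 41) + 62 = 4/256 + 62 = 4*(1/256) + 62 = 1/64 + 62 = 3969/64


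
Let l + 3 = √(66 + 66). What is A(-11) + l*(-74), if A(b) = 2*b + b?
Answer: 189 - 148*√33 ≈ -661.20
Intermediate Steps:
A(b) = 3*b
l = -3 + 2*√33 (l = -3 + √(66 + 66) = -3 + √132 = -3 + 2*√33 ≈ 8.4891)
A(-11) + l*(-74) = 3*(-11) + (-3 + 2*√33)*(-74) = -33 + (222 - 148*√33) = 189 - 148*√33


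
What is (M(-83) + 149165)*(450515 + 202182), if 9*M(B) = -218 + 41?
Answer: 292040134892/3 ≈ 9.7347e+10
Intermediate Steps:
M(B) = -59/3 (M(B) = (-218 + 41)/9 = (⅑)*(-177) = -59/3)
(M(-83) + 149165)*(450515 + 202182) = (-59/3 + 149165)*(450515 + 202182) = (447436/3)*652697 = 292040134892/3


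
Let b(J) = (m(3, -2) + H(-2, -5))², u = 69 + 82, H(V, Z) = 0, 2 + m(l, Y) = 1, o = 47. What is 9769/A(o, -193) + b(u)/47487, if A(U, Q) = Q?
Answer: -463900310/9164991 ≈ -50.617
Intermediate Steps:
m(l, Y) = -1 (m(l, Y) = -2 + 1 = -1)
u = 151
b(J) = 1 (b(J) = (-1 + 0)² = (-1)² = 1)
9769/A(o, -193) + b(u)/47487 = 9769/(-193) + 1/47487 = 9769*(-1/193) + 1*(1/47487) = -9769/193 + 1/47487 = -463900310/9164991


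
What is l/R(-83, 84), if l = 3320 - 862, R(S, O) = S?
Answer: -2458/83 ≈ -29.614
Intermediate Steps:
l = 2458
l/R(-83, 84) = 2458/(-83) = 2458*(-1/83) = -2458/83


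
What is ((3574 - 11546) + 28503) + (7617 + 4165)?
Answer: 32313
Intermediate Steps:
((3574 - 11546) + 28503) + (7617 + 4165) = (-7972 + 28503) + 11782 = 20531 + 11782 = 32313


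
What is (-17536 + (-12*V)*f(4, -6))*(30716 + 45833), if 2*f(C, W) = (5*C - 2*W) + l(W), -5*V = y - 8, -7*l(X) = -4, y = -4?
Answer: -48239342624/35 ≈ -1.3783e+9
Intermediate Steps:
l(X) = 4/7 (l(X) = -⅐*(-4) = 4/7)
V = 12/5 (V = -(-4 - 8)/5 = -⅕*(-12) = 12/5 ≈ 2.4000)
f(C, W) = 2/7 - W + 5*C/2 (f(C, W) = ((5*C - 2*W) + 4/7)/2 = ((-2*W + 5*C) + 4/7)/2 = (4/7 - 2*W + 5*C)/2 = 2/7 - W + 5*C/2)
(-17536 + (-12*V)*f(4, -6))*(30716 + 45833) = (-17536 + (-12*12/5)*(2/7 - 1*(-6) + (5/2)*4))*(30716 + 45833) = (-17536 - 144*(2/7 + 6 + 10)/5)*76549 = (-17536 - 144/5*114/7)*76549 = (-17536 - 16416/35)*76549 = -630176/35*76549 = -48239342624/35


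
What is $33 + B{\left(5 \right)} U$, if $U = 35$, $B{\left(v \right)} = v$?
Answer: $208$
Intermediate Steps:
$33 + B{\left(5 \right)} U = 33 + 5 \cdot 35 = 33 + 175 = 208$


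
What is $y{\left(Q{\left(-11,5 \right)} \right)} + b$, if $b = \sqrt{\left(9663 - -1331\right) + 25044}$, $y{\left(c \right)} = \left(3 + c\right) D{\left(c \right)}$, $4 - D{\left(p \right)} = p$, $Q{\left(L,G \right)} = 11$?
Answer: $-98 + \sqrt{36038} \approx 91.837$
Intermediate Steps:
$D{\left(p \right)} = 4 - p$
$y{\left(c \right)} = \left(3 + c\right) \left(4 - c\right)$
$b = \sqrt{36038}$ ($b = \sqrt{\left(9663 + 1331\right) + 25044} = \sqrt{10994 + 25044} = \sqrt{36038} \approx 189.84$)
$y{\left(Q{\left(-11,5 \right)} \right)} + b = \left(12 + 11 - 11^{2}\right) + \sqrt{36038} = \left(12 + 11 - 121\right) + \sqrt{36038} = -98 + \sqrt{36038}$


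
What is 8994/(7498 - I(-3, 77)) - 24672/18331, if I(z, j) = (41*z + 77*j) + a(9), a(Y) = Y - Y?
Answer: 20520665/5169342 ≈ 3.9697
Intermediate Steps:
a(Y) = 0
I(z, j) = 41*z + 77*j (I(z, j) = (41*z + 77*j) + 0 = 41*z + 77*j)
8994/(7498 - I(-3, 77)) - 24672/18331 = 8994/(7498 - (41*(-3) + 77*77)) - 24672/18331 = 8994/(7498 - (-123 + 5929)) - 24672*1/18331 = 8994/(7498 - 1*5806) - 24672/18331 = 8994/(7498 - 5806) - 24672/18331 = 8994/1692 - 24672/18331 = 8994*(1/1692) - 24672/18331 = 1499/282 - 24672/18331 = 20520665/5169342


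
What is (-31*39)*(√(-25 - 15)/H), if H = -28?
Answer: 1209*I*√10/14 ≈ 273.09*I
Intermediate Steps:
(-31*39)*(√(-25 - 15)/H) = (-31*39)*(√(-25 - 15)/(-28)) = -1209*√(-40)*(-1)/28 = -1209*2*I*√10*(-1)/28 = -(-1209)*I*√10/14 = 1209*I*√10/14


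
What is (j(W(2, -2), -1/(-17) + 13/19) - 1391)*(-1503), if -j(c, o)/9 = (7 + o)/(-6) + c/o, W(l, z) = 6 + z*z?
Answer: 5827610457/2584 ≈ 2.2553e+6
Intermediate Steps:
W(l, z) = 6 + z²
j(c, o) = 21/2 + 3*o/2 - 9*c/o (j(c, o) = -9*((7 + o)/(-6) + c/o) = -9*((7 + o)*(-⅙) + c/o) = -9*((-7/6 - o/6) + c/o) = -9*(-7/6 - o/6 + c/o) = 21/2 + 3*o/2 - 9*c/o)
(j(W(2, -2), -1/(-17) + 13/19) - 1391)*(-1503) = (3*(-6*(6 + (-2)²) + (-1/(-17) + 13/19)*(7 + (-1/(-17) + 13/19)))/(2*(-1/(-17) + 13/19)) - 1391)*(-1503) = (3*(-6*(6 + 4) + (-1*(-1/17) + 13*(1/19))*(7 + (-1*(-1/17) + 13*(1/19))))/(2*(-1*(-1/17) + 13*(1/19))) - 1391)*(-1503) = (3*(-6*10 + (1/17 + 13/19)*(7 + (1/17 + 13/19)))/(2*(1/17 + 13/19)) - 1391)*(-1503) = (3*(-60 + 240*(7 + 240/323)/323)/(2*(240/323)) - 1391)*(-1503) = ((3/2)*(323/240)*(-60 + (240/323)*(2501/323)) - 1391)*(-1503) = ((3/2)*(323/240)*(-60 + 600240/104329) - 1391)*(-1503) = ((3/2)*(323/240)*(-5659500/104329) - 1391)*(-1503) = (-282975/2584 - 1391)*(-1503) = -3877319/2584*(-1503) = 5827610457/2584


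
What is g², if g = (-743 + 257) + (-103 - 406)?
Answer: 990025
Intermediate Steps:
g = -995 (g = -486 - 509 = -995)
g² = (-995)² = 990025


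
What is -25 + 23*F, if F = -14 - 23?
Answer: -876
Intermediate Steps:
F = -37
-25 + 23*F = -25 + 23*(-37) = -25 - 851 = -876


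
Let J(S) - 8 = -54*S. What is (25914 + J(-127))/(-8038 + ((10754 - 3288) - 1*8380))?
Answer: -8195/2238 ≈ -3.6618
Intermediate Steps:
J(S) = 8 - 54*S
(25914 + J(-127))/(-8038 + ((10754 - 3288) - 1*8380)) = (25914 + (8 - 54*(-127)))/(-8038 + ((10754 - 3288) - 1*8380)) = (25914 + (8 + 6858))/(-8038 + (7466 - 8380)) = (25914 + 6866)/(-8038 - 914) = 32780/(-8952) = 32780*(-1/8952) = -8195/2238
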